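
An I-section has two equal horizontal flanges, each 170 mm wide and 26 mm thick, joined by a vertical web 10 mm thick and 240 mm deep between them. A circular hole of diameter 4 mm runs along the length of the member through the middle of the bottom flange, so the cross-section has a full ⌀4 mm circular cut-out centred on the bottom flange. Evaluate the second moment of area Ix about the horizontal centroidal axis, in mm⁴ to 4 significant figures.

Ix ≈ 1.682 × 10⁸ mm⁴

Decompose the section into non-overlapping parts with the origin at the bottom-left of its bounding rectangle.
Bottom flange: 170 × 26, A = 4 420 mm², y = 13 mm, Ī = 248 993 mm⁴.
Web: 10 × 240, A = 2 400 mm², y = 146 mm, Ī = 11 520 000 mm⁴.
Top flange: 170 × 26, A = 4 420 mm², y = 279 mm, Ī = 248 993 mm⁴.
Hole (subtracted): ⌀4, A = 12.5664 mm², y = 13 mm, Ī = 12.5664 mm⁴.
Centroid: ȳ = ΣA·y / ΣA = 146.149 mm.
Transfer each piece to the horizontal centroidal axis using Ī + A·d² with d = y − 146.149:
  bottom flange: d = -133.149 mm → contributes +78 609 490 mm⁴
  web: d = -0.148861 mm → contributes +11 520 053 mm⁴
  top flange: d = 132.851 mm → contributes +78 259 452 mm⁴
  hole: d = -133.149 mm → contributes −222 797 mm⁴
Total I = 168 166 199 mm⁴.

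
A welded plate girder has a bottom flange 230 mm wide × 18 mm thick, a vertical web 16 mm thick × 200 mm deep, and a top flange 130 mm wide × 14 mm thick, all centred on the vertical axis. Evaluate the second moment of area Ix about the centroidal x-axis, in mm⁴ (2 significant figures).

Treat the section as a set of non-overlapping primitives; coordinates are from the bounding-box lower-left.
Bottom plate: 230 × 18, A = 4 140 mm², y = 9 mm, Ī = 111 780 mm⁴.
Web plate: 16 × 200, A = 3 200 mm², y = 118 mm, Ī = 10 666 667 mm⁴.
Top plate: 130 × 14, A = 1 820 mm², y = 225 mm, Ī = 29 727 mm⁴.
Centroid: ȳ = ΣA·y / ΣA = 90 mm.
Transfer each piece to the centroidal x-axis using Ī + A·d² with d = y − 90:
  bottom plate: d = -81 mm → contributes +27 271 391 mm⁴
  web plate: d = 28 mm → contributes +13 176 249 mm⁴
  top plate: d = 135 mm → contributes +33 201 373 mm⁴
Total I = 73 649 013 mm⁴.

Ix ≈ 7.4 × 10⁷ mm⁴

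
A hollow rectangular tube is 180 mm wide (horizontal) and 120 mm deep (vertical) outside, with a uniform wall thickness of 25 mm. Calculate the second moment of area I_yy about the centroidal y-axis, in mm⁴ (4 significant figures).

I_yy ≈ 4.550 × 10⁷ mm⁴

Decompose the section into non-overlapping parts with the origin at the bottom-left of its bounding rectangle.
Outer rectangle: 180 × 120, A = 21 600 mm², x = 90 mm, Ī = 58 320 000 mm⁴.
Inner void (subtracted): 130 × 70, A = 9 100 mm², x = 90 mm, Ī = 12 815 833 mm⁴.
By symmetry the centroid is at mid-width, x̄ = 90 mm.
All pieces are centred on the centroidal y-axis, so I = ΣĪ (holes subtracted) = 45 504 167 mm⁴.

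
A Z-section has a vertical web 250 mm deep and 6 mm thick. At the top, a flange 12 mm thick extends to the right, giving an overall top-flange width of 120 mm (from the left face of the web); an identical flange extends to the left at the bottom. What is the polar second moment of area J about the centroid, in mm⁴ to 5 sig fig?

Treat the section as a set of non-overlapping primitives; coordinates are from the bounding-box lower-left.
Web: 6 × 250, A = 1 500 mm², y = 125 mm, Ī = 7 812 500 mm⁴.
Top flange (beyond web): 114 × 12, A = 1 368 mm², y = 244 mm, Ī = 16 416 mm⁴.
Bottom flange (beyond web): 114 × 12, A = 1 368 mm², y = 6 mm, Ī = 16 416 mm⁴.
Centroid: ȳ = ΣA·y / ΣA = 125 mm.
Transfer each piece to the centroidal x-axis using Ī + A·d² with d = y − 125:
  web: d = 0 mm → contributes +7 812 500 mm⁴
  top flange (beyond web): d = 119 mm → contributes +19 388 664 mm⁴
  bottom flange (beyond web): d = -119 mm → contributes +19 388 664 mm⁴
Total I = 46 589 828 mm⁴.
For the y-axis: x̄ = 117 mm.
Repeating about the centroidal y-axis gives I_y = 12 817 188 mm⁴.
Polar second moment: J = I_x + I_y = 59 407 016 mm⁴.

J ≈ 5.9407 × 10⁷ mm⁴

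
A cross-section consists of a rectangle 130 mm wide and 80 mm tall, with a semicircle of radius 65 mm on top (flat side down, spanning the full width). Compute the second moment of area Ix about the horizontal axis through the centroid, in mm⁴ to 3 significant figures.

Decompose the section into non-overlapping parts with the origin at the bottom-left of its bounding rectangle.
Rectangular body: 130 × 80, A = 10 400 mm², y = 40 mm, Ī = 5 546 667 mm⁴.
Semicircular cap: semicircle r = 65, A = 6636.6 mm², y = 107.59 mm, Ī = 1 959 230 mm⁴.
Centroid: ȳ = ΣA·y / ΣA = 66.328 mm.
Transfer each piece to the horizontal axis through the centroid using Ī + A·d² with d = y − 66.328:
  rectangular body: d = -26.328 mm → contributes +12 755 823 mm⁴
  semicircular cap: d = 41.258 mm → contributes +13 256 440 mm⁴
Total I = 26 012 262 mm⁴.

Ix ≈ 2.60 × 10⁷ mm⁴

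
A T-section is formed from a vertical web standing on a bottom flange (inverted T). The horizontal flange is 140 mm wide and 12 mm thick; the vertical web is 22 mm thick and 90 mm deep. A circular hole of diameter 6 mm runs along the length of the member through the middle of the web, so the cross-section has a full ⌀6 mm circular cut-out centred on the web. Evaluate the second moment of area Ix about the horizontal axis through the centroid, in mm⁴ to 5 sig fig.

Decompose the section into non-overlapping parts with the origin at the bottom-left of its bounding rectangle.
Flange: 140 × 12, A = 1 680 mm², y = 6 mm, Ī = 20 160 mm⁴.
Web: 22 × 90, A = 1 980 mm², y = 57 mm, Ī = 1 336 500 mm⁴.
Hole (subtracted): ⌀6, A = 28.27433 mm², y = 57 mm, Ī = 63.61725 mm⁴.
Centroid: ȳ = ΣA·y / ΣA = 33.40791 mm.
Transfer each piece to the horizontal axis through the centroid using Ī + A·d² with d = y − 33.40791:
  flange: d = -27.40791 mm → contributes +1 282 165 mm⁴
  web: d = 23.59209 mm → contributes +2 438 542 mm⁴
  hole: d = 23.59209 mm → contributes −15800.74 mm⁴
Total I = 3 704 906 mm⁴.

Ix ≈ 3.7049 × 10⁶ mm⁴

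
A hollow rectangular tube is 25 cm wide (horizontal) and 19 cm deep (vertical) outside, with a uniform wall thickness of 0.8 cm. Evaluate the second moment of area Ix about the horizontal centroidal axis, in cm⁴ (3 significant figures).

Decompose the section into non-overlapping parts with the origin at the bottom-left of its bounding rectangle.
Outer rectangle: 25 × 19, A = 475 cm², y = 9.5 cm, Ī = 14 290 cm⁴.
Inner void (subtracted): 23.4 × 17.4, A = 407.16 cm², y = 9.5 cm, Ī = 10 273 cm⁴.
By symmetry the centroid is at mid-height, ȳ = 9.5 cm.
All pieces are centred on the horizontal centroidal axis, so I = ΣĪ (holes subtracted) = 4016.9 cm⁴.

Ix ≈ 4020 cm⁴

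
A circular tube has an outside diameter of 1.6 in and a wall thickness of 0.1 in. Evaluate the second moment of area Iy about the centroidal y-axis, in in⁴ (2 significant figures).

Split into non-overlapping primitives; take the origin at the lower-left of the bounding box.
Outer circle: ⌀1.6, A = 2.011 in², x = 0.8 in, Ī = 0.3217 in⁴.
Bore (subtracted): ⌀1.4, A = 1.539 in², x = 0.8 in, Ī = 0.1886 in⁴.
By symmetry the centroid is at mid-width, x̄ = 0.8 in.
All pieces are centred on the centroidal y-axis, so I = ΣĪ (holes subtracted) = 0.1331 in⁴.

Iy ≈ 0.13 in⁴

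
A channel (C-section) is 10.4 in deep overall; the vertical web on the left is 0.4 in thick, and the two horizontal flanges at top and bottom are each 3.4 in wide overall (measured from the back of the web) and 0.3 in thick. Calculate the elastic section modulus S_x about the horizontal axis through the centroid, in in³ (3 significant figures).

S_x ≈ 16.0 in³

Split into non-overlapping primitives; take the origin at the lower-left of the bounding box.
Web: 0.4 × 10.4, A = 4.16 in², y = 5.2 in, Ī = 37.495 in⁴.
Top flange (beyond web): 3 × 0.3, A = 0.9 in², y = 10.25 in, Ī = 0.00675 in⁴.
Bottom flange (beyond web): 3 × 0.3, A = 0.9 in², y = 0.15 in, Ī = 0.00675 in⁴.
By symmetry the centroid is at mid-height, ȳ = 5.2 in.
Transfer each piece to the horizontal axis through the centroid using Ī + A·d² with d = y − 5.2:
  web: d = 0 in → contributes +37.495 in⁴
  top flange (beyond web): d = 5.05 in → contributes +22.959 in⁴
  bottom flange (beyond web): d = -5.05 in → contributes +22.959 in⁴
Total I = 83.413 in⁴.
Extreme fibre distance c = 5.2 in; S = I/c = 16.041 in³.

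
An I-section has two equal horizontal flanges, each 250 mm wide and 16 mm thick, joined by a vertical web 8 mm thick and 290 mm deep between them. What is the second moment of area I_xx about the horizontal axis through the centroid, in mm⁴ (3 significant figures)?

I_xx ≈ 2.04 × 10⁸ mm⁴

Split into non-overlapping primitives; take the origin at the lower-left of the bounding box.
Bottom flange: 250 × 16, A = 4 000 mm², y = 8 mm, Ī = 85 333 mm⁴.
Web: 8 × 290, A = 2 320 mm², y = 161 mm, Ī = 16 259 333 mm⁴.
Top flange: 250 × 16, A = 4 000 mm², y = 314 mm, Ī = 85 333 mm⁴.
By symmetry the centroid is at mid-height, ȳ = 161 mm.
Transfer each piece to the horizontal axis through the centroid using Ī + A·d² with d = y − 161:
  bottom flange: d = -153 mm → contributes +93 721 333 mm⁴
  web: d = 0 mm → contributes +16 259 333 mm⁴
  top flange: d = 153 mm → contributes +93 721 333 mm⁴
Total I = 203 702 000 mm⁴.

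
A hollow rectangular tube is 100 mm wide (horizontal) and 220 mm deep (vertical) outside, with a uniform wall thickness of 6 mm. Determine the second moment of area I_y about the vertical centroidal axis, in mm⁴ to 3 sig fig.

Break the section into simple shapes (no overlaps), measuring from the bottom-left corner of the bounding box.
Outer rectangle: 100 × 220, A = 22 000 mm², x = 50 mm, Ī = 18 333 333 mm⁴.
Inner void (subtracted): 88 × 208, A = 18 304 mm², x = 50 mm, Ī = 11 812 181 mm⁴.
By symmetry the centroid is at mid-width, x̄ = 50 mm.
All pieces are centred on the vertical centroidal axis, so I = ΣĪ (holes subtracted) = 6 521 152 mm⁴.

I_y ≈ 6.52 × 10⁶ mm⁴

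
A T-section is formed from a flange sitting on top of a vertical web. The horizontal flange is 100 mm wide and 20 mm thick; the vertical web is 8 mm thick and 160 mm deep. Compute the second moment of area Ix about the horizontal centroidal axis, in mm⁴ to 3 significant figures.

Decompose the section into non-overlapping parts with the origin at the bottom-left of its bounding rectangle.
Flange: 100 × 20, A = 2 000 mm², y = 170 mm, Ī = 66 667 mm⁴.
Web: 8 × 160, A = 1 280 mm², y = 80 mm, Ī = 2 730 667 mm⁴.
Centroid: ȳ = ΣA·y / ΣA = 134.88 mm.
Transfer each piece to the horizontal centroidal axis using Ī + A·d² with d = y − 134.88:
  flange: d = 35.122 mm → contributes +2 533 770 mm⁴
  web: d = -54.878 mm → contributes +6 585 515 mm⁴
Total I = 9 119 285 mm⁴.

Ix ≈ 9.12 × 10⁶ mm⁴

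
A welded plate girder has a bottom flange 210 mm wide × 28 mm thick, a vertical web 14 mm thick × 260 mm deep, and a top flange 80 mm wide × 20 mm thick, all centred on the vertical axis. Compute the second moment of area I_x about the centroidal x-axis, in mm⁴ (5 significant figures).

I_x ≈ 1.3936 × 10⁸ mm⁴

Treat the section as a set of non-overlapping primitives; coordinates are from the bounding-box lower-left.
Bottom plate: 210 × 28, A = 5 880 mm², y = 14 mm, Ī = 384 160 mm⁴.
Web plate: 14 × 260, A = 3 640 mm², y = 158 mm, Ī = 20 505 333 mm⁴.
Top plate: 80 × 20, A = 1 600 mm², y = 298 mm, Ī = 53333.33 mm⁴.
Centroid: ȳ = ΣA·y / ΣA = 102 mm.
Transfer each piece to the centroidal x-axis using Ī + A·d² with d = y − 102:
  bottom plate: d = -88 mm → contributes +45 918 880 mm⁴
  web plate: d = 56 mm → contributes +31 920 373 mm⁴
  top plate: d = 196 mm → contributes +61 518 933 mm⁴
Total I = 139 358 187 mm⁴.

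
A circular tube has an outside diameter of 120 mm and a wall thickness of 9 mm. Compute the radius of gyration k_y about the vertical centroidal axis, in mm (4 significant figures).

Split into non-overlapping primitives; take the origin at the lower-left of the bounding box.
Outer circle: ⌀120, A = 11309.7 mm², x = 60 mm, Ī = 10 178 760 mm⁴.
Bore (subtracted): ⌀102, A = 8171.28 mm², x = 60 mm, Ī = 5 313 376 mm⁴.
By symmetry the centroid is at mid-width, x̄ = 60 mm.
All pieces are centred on the vertical centroidal axis, so I = ΣĪ (holes subtracted) = 4 865 384 mm⁴.
Radius of gyration: k = √(I/A) = √(4 865 384 / 3138.45) = 39.3732 mm.

k_y ≈ 39.37 mm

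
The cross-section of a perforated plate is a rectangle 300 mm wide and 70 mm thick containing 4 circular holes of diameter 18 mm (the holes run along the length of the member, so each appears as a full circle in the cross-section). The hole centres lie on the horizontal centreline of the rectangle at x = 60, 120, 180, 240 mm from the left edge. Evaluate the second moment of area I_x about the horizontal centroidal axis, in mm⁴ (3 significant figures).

I_x ≈ 8.55 × 10⁶ mm⁴

Treat the section as a set of non-overlapping primitives; coordinates are from the bounding-box lower-left.
Plate: 300 × 70, A = 21 000 mm², y = 35 mm, Ī = 8 575 000 mm⁴.
Hole 1 (subtracted): ⌀18, A = 254.47 mm², y = 35 mm, Ī = 5 153 mm⁴.
Hole 2 (subtracted): ⌀18, A = 254.47 mm², y = 35 mm, Ī = 5 153 mm⁴.
Hole 3 (subtracted): ⌀18, A = 254.47 mm², y = 35 mm, Ī = 5 153 mm⁴.
Hole 4 (subtracted): ⌀18, A = 254.47 mm², y = 35 mm, Ī = 5 153 mm⁴.
By symmetry the centroid is at mid-height, ȳ = 35 mm.
All pieces are centred on the horizontal centroidal axis, so I = ΣĪ (holes subtracted) = 8 554 388 mm⁴.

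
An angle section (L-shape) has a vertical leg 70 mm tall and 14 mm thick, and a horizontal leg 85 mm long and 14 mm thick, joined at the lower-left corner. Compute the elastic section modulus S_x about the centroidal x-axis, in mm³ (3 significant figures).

S_x ≈ 1.64 × 10⁴ mm³

Break the section into simple shapes (no overlaps), measuring from the bottom-left corner of the bounding box.
Vertical leg: 14 × 70, A = 980 mm², y = 35 mm, Ī = 400 167 mm⁴.
Horizontal leg (remainder): 71 × 14, A = 994 mm², y = 7 mm, Ī = 16 235 mm⁴.
Centroid: ȳ = ΣA·y / ΣA = 20.901 mm.
Transfer each piece to the centroidal x-axis using Ī + A·d² with d = y − 20.901:
  vertical leg: d = 14.099 mm → contributes +594 981 mm⁴
  horizontal leg (remainder): d = -13.901 mm → contributes +208 306 mm⁴
Total I = 803 287 mm⁴.
Extreme fibre distance c = 49.099 mm; S = I/c = 16 360 mm³.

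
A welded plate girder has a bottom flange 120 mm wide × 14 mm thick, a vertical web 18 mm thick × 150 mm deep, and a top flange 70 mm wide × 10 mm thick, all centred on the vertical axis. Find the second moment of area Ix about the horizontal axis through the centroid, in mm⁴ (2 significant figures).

Decompose the section into non-overlapping parts with the origin at the bottom-left of its bounding rectangle.
Bottom plate: 120 × 14, A = 1 680 mm², y = 7 mm, Ī = 27 440 mm⁴.
Web plate: 18 × 150, A = 2 700 mm², y = 89 mm, Ī = 5 062 500 mm⁴.
Top plate: 70 × 10, A = 700 mm², y = 169 mm, Ī = 5 833 mm⁴.
Centroid: ȳ = ΣA·y / ΣA = 72.91 mm.
Transfer each piece to the horizontal axis through the centroid using Ī + A·d² with d = y − 72.91:
  bottom plate: d = -65.91 mm → contributes +7 324 581 mm⁴
  web plate: d = 16.09 mm → contributes +5 761 888 mm⁴
  top plate: d = 96.09 mm → contributes +6 469 739 mm⁴
Total I = 19 556 208 mm⁴.

Ix ≈ 2.0 × 10⁷ mm⁴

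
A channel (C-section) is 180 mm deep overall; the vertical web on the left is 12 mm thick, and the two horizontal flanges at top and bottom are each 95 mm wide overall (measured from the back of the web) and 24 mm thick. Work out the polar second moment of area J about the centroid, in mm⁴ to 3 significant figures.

J ≈ 3.57 × 10⁷ mm⁴

Decompose the section into non-overlapping parts with the origin at the bottom-left of its bounding rectangle.
Web: 12 × 180, A = 2 160 mm², y = 90 mm, Ī = 5 832 000 mm⁴.
Top flange (beyond web): 83 × 24, A = 1 992 mm², y = 168 mm, Ī = 95 616 mm⁴.
Bottom flange (beyond web): 83 × 24, A = 1 992 mm², y = 12 mm, Ī = 95 616 mm⁴.
By symmetry the centroid is at mid-height, ȳ = 90 mm.
Transfer each piece to the centroidal x-axis using Ī + A·d² with d = y − 90:
  web: d = 0 mm → contributes +5 832 000 mm⁴
  top flange (beyond web): d = 78 mm → contributes +12 214 944 mm⁴
  bottom flange (beyond web): d = -78 mm → contributes +12 214 944 mm⁴
Total I = 30 261 888 mm⁴.
For the y-axis: x̄ = 36.801 mm.
Repeating about the centroidal y-axis gives I_y = 5 473 228 mm⁴.
Polar second moment: J = I_x + I_y = 35 735 116 mm⁴.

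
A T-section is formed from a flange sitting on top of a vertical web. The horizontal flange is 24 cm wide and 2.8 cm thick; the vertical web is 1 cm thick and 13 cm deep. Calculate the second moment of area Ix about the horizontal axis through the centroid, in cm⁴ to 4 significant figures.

Split into non-overlapping primitives; take the origin at the lower-left of the bounding box.
Flange: 24 × 2.8, A = 67.2 cm², y = 14.4 cm, Ī = 43.904 cm⁴.
Web: 1 × 13, A = 13 cm², y = 6.5 cm, Ī = 183.083 cm⁴.
Centroid: ȳ = ΣA·y / ΣA = 13.1195 cm.
Transfer each piece to the horizontal axis through the centroid using Ī + A·d² with d = y − 13.1195:
  flange: d = 1.28055 cm → contributes +154.099 cm⁴
  web: d = -6.61945 cm → contributes +752.706 cm⁴
Total I = 906.805 cm⁴.

Ix ≈ 906.8 cm⁴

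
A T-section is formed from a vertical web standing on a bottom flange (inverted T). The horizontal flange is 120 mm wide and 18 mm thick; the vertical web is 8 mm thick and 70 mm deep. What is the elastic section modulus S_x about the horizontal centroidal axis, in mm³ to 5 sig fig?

Split into non-overlapping primitives; take the origin at the lower-left of the bounding box.
Flange: 120 × 18, A = 2 160 mm², y = 9 mm, Ī = 58 320 mm⁴.
Web: 8 × 70, A = 560 mm², y = 53 mm, Ī = 228666.7 mm⁴.
Centroid: ȳ = ΣA·y / ΣA = 18.05882 mm.
Transfer each piece to the horizontal centroidal axis using Ī + A·d² with d = y − 18.05882:
  flange: d = -9.058824 mm → contributes +235574.5 mm⁴
  web: d = 34.94118 mm → contributes +912362.7 mm⁴
Total I = 1 147 937 mm⁴.
Extreme fibre distance c = 69.94118 mm; S = I/c = 16412.9 mm³.

S_x ≈ 1.6413 × 10⁴ mm³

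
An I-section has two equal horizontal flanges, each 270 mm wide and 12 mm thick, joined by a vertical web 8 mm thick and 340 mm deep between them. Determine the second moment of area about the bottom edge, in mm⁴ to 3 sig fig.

I_base ≈ 5.32 × 10⁸ mm⁴

Treat the section as a set of non-overlapping primitives; coordinates are from the bounding-box lower-left.
Bottom flange: 270 × 12, A = 3 240 mm², y = 6 mm, Ī = 38 880 mm⁴.
Web: 8 × 340, A = 2 720 mm², y = 182 mm, Ī = 26 202 667 mm⁴.
Top flange: 270 × 12, A = 3 240 mm², y = 358 mm, Ī = 38 880 mm⁴.
Transfer each piece to the base of the section using Ī + A·d² with d = y − 0:
  bottom flange: d = 6 mm → contributes +155 520 mm⁴
  web: d = 182 mm → contributes +116 299 947 mm⁴
  top flange: d = 358 mm → contributes +415 290 240 mm⁴
Total I = 531 745 707 mm⁴.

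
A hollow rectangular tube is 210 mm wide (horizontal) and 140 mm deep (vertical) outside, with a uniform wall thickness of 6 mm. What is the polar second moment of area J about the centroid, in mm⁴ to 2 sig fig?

Treat the section as a set of non-overlapping primitives; coordinates are from the bounding-box lower-left.
Outer rectangle: 210 × 140, A = 29 400 mm², y = 70 mm, Ī = 48 020 000 mm⁴.
Inner void (subtracted): 198 × 128, A = 25 344 mm², y = 70 mm, Ī = 34 603 008 mm⁴.
By symmetry the centroid is at mid-height, ȳ = 70 mm.
All pieces are centred on the centroidal x-axis, so I = ΣĪ (holes subtracted) = 13 416 992 mm⁴.
Repeating about the centroidal y-axis gives I_y = 25 246 152 mm⁴.
Polar second moment: J = I_x + I_y = 38 663 144 mm⁴.

J ≈ 3.9 × 10⁷ mm⁴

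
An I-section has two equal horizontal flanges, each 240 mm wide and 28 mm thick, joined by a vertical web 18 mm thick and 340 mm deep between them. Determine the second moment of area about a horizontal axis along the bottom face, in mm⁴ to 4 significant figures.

Decompose the section into non-overlapping parts with the origin at the bottom-left of its bounding rectangle.
Bottom flange: 240 × 28, A = 6 720 mm², y = 14 mm, Ī = 439 040 mm⁴.
Web: 18 × 340, A = 6 120 mm², y = 198 mm, Ī = 58 956 000 mm⁴.
Top flange: 240 × 28, A = 6 720 mm², y = 382 mm, Ī = 439 040 mm⁴.
Transfer each piece to the base of the section using Ī + A·d² with d = y − 0:
  bottom flange: d = 14 mm → contributes +1 756 160 mm⁴
  web: d = 198 mm → contributes +298 884 480 mm⁴
  top flange: d = 382 mm → contributes +981 048 320 mm⁴
Total I = 1 281 688 960 mm⁴.

I_base ≈ 1.282 × 10⁹ mm⁴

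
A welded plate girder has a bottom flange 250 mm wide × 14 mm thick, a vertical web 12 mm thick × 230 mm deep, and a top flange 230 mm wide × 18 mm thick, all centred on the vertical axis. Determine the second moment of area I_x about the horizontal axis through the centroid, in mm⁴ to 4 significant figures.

Treat the section as a set of non-overlapping primitives; coordinates are from the bounding-box lower-left.
Bottom plate: 250 × 14, A = 3 500 mm², y = 7 mm, Ī = 57166.7 mm⁴.
Web plate: 12 × 230, A = 2 760 mm², y = 129 mm, Ī = 12 167 000 mm⁴.
Top plate: 230 × 18, A = 4 140 mm², y = 253 mm, Ī = 111 780 mm⁴.
Centroid: ȳ = ΣA·y / ΣA = 137.304 mm.
Transfer each piece to the horizontal axis through the centroid using Ī + A·d² with d = y − 137.304:
  bottom plate: d = -130.304 mm → contributes +59 483 990 mm⁴
  web plate: d = -8.30385 mm → contributes +12 357 313 mm⁴
  top plate: d = 115.696 mm → contributes +55 528 164 mm⁴
Total I = 127 369 467 mm⁴.

I_x ≈ 1.274 × 10⁸ mm⁴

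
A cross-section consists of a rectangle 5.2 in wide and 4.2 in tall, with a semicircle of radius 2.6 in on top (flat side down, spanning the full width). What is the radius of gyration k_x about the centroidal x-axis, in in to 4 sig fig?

Treat the section as a set of non-overlapping primitives; coordinates are from the bounding-box lower-left.
Rectangular body: 5.2 × 4.2, A = 21.84 in², y = 2.1 in, Ī = 32.1048 in⁴.
Semicircular cap: semicircle r = 2.6, A = 10.6186 in², y = 5.30347 in, Ī = 5.01563 in⁴.
Centroid: ȳ = ΣA·y / ΣA = 3.14799 in.
Transfer each piece to the centroidal x-axis using Ī + A·d² with d = y − 3.14799:
  rectangular body: d = -1.04799 in → contributes +56.0914 in⁴
  semicircular cap: d = 2.15548 in → contributes +54.3506 in⁴
Total I = 110.442 in⁴.
Radius of gyration: k = √(I/A) = √(110.442 / 32.4586) = 1.8446 in.

k_x ≈ 1.845 in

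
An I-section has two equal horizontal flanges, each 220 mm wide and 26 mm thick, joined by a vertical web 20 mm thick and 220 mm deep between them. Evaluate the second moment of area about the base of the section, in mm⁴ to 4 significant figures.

Treat the section as a set of non-overlapping primitives; coordinates are from the bounding-box lower-left.
Bottom flange: 220 × 26, A = 5 720 mm², y = 13 mm, Ī = 322 227 mm⁴.
Web: 20 × 220, A = 4 400 mm², y = 136 mm, Ī = 17 746 667 mm⁴.
Top flange: 220 × 26, A = 5 720 mm², y = 259 mm, Ī = 322 227 mm⁴.
Transfer each piece to a horizontal axis along the bottom face using Ī + A·d² with d = y − 0:
  bottom flange: d = 13 mm → contributes +1 288 907 mm⁴
  web: d = 136 mm → contributes +99 129 067 mm⁴
  top flange: d = 259 mm → contributes +384 025 547 mm⁴
Total I = 484 443 520 mm⁴.

I_base ≈ 4.844 × 10⁸ mm⁴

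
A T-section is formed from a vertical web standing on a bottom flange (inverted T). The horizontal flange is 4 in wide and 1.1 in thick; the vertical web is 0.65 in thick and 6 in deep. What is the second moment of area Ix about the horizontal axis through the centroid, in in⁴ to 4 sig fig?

Split into non-overlapping primitives; take the origin at the lower-left of the bounding box.
Flange: 4 × 1.1, A = 4.4 in², y = 0.55 in, Ī = 0.443667 in⁴.
Web: 0.65 × 6, A = 3.9 in², y = 4.1 in, Ī = 11.7 in⁴.
Centroid: ȳ = ΣA·y / ΣA = 2.21807 in.
Transfer each piece to the horizontal axis through the centroid using Ī + A·d² with d = y − 2.21807:
  flange: d = -1.66807 in → contributes +12.6865 in⁴
  web: d = 1.88193 in → contributes +25.5124 in⁴
Total I = 38.199 in⁴.

Ix ≈ 38.20 in⁴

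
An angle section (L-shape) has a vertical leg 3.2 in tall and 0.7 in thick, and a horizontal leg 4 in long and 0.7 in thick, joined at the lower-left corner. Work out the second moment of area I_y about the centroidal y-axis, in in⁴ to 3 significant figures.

Treat the section as a set of non-overlapping primitives; coordinates are from the bounding-box lower-left.
Vertical leg: 0.7 × 3.2, A = 2.24 in², x = 0.35 in, Ī = 0.091467 in⁴.
Horizontal leg (remainder): 3.3 × 0.7, A = 2.31 in², x = 2.35 in, Ī = 2.0963 in⁴.
Centroid: x̄ = ΣA·x / ΣA = 1.3654 in.
Transfer each piece to the centroidal y-axis using Ī + A·d² with d = x − 1.3654:
  vertical leg: d = -1.0154 in → contributes +2.4009 in⁴
  horizontal leg (remainder): d = 0.98462 in → contributes +4.3358 in⁴
Total I = 6.7367 in⁴.

I_y ≈ 6.74 in⁴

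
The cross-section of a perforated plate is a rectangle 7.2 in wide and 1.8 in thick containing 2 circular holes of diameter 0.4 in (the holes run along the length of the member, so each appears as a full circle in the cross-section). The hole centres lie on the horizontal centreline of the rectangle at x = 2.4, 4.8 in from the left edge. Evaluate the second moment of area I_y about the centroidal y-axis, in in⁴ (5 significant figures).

I_y ≈ 55.623 in⁴

Decompose the section into non-overlapping parts with the origin at the bottom-left of its bounding rectangle.
Plate: 7.2 × 1.8, A = 12.96 in², x = 3.6 in, Ī = 55.9872 in⁴.
Hole 1 (subtracted): ⌀0.4, A = 0.1256637 in², x = 2.4 in, Ī = 0.001256637 in⁴.
Hole 2 (subtracted): ⌀0.4, A = 0.1256637 in², x = 4.8 in, Ī = 0.001256637 in⁴.
By symmetry the centroid is at mid-width, x̄ = 3.6 in.
Transfer each piece to the centroidal y-axis using Ī + A·d² with d = x − 3.6:
  plate: d = 0 in → contributes +55.9872 in⁴
  hole 1: d = -1.2 in → contributes −0.1822124 in⁴
  hole 2: d = 1.2 in → contributes −0.1822124 in⁴
Total I = 55.62278 in⁴.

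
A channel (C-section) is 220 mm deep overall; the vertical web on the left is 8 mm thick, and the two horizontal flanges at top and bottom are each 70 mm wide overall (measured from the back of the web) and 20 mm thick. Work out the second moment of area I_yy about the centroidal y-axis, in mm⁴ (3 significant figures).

Decompose the section into non-overlapping parts with the origin at the bottom-left of its bounding rectangle.
Web: 8 × 220, A = 1 760 mm², x = 4 mm, Ī = 9386.7 mm⁴.
Top flange (beyond web): 62 × 20, A = 1 240 mm², x = 39 mm, Ī = 397 213 mm⁴.
Bottom flange (beyond web): 62 × 20, A = 1 240 mm², x = 39 mm, Ī = 397 213 mm⁴.
Centroid: x̄ = ΣA·x / ΣA = 24.472 mm.
Transfer each piece to the centroidal y-axis using Ī + A·d² with d = x − 24.472:
  web: d = -20.472 mm → contributes +746 986 mm⁴
  top flange (beyond web): d = 14.528 mm → contributes +658 942 mm⁴
  bottom flange (beyond web): d = 14.528 mm → contributes +658 942 mm⁴
Total I = 2 064 870 mm⁴.

I_yy ≈ 2.06 × 10⁶ mm⁴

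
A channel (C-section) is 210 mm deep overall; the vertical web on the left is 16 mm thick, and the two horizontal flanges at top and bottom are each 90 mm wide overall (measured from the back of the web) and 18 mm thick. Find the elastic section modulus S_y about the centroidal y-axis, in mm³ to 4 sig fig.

S_y ≈ 6.918 × 10⁴ mm³

Split into non-overlapping primitives; take the origin at the lower-left of the bounding box.
Web: 16 × 210, A = 3 360 mm², x = 8 mm, Ī = 71 680 mm⁴.
Top flange (beyond web): 74 × 18, A = 1 332 mm², x = 53 mm, Ī = 607 836 mm⁴.
Bottom flange (beyond web): 74 × 18, A = 1 332 mm², x = 53 mm, Ī = 607 836 mm⁴.
Centroid: x̄ = ΣA·x / ΣA = 27.9004 mm.
Transfer each piece to the centroidal y-axis using Ī + A·d² with d = x − 27.9004:
  web: d = -19.9004 mm → contributes +1 402 327 mm⁴
  top flange (beyond web): d = 25.0996 mm → contributes +1 446 983 mm⁴
  bottom flange (beyond web): d = 25.0996 mm → contributes +1 446 983 mm⁴
Total I = 4 296 292 mm⁴.
Extreme fibre distance c = 62.0996 mm; S = I/c = 69183.9 mm³.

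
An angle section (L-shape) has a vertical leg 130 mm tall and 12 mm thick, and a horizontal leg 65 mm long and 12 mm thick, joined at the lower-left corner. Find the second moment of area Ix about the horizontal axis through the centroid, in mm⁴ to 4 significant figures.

Break the section into simple shapes (no overlaps), measuring from the bottom-left corner of the bounding box.
Vertical leg: 12 × 130, A = 1 560 mm², y = 65 mm, Ī = 2 197 000 mm⁴.
Horizontal leg (remainder): 53 × 12, A = 636 mm², y = 6 mm, Ī = 7 632 mm⁴.
Centroid: ȳ = ΣA·y / ΣA = 47.9126 mm.
Transfer each piece to the horizontal axis through the centroid using Ī + A·d² with d = y − 47.9126:
  vertical leg: d = 17.0874 mm → contributes +2 652 489 mm⁴
  horizontal leg (remainder): d = -41.9126 mm → contributes +1 124 870 mm⁴
Total I = 3 777 359 mm⁴.

Ix ≈ 3.777 × 10⁶ mm⁴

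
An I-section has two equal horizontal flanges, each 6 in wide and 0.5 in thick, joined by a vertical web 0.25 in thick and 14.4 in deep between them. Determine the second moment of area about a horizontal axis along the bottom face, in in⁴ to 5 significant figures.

Treat the section as a set of non-overlapping primitives; coordinates are from the bounding-box lower-left.
Bottom flange: 6 × 0.5, A = 3 in², y = 0.25 in, Ī = 0.0625 in⁴.
Web: 0.25 × 14.4, A = 3.6 in², y = 7.7 in, Ī = 62.208 in⁴.
Top flange: 6 × 0.5, A = 3 in², y = 15.15 in, Ī = 0.0625 in⁴.
Transfer each piece to the base of the section using Ī + A·d² with d = y − 0:
  bottom flange: d = 0.25 in → contributes +0.25 in⁴
  web: d = 7.7 in → contributes +275.652 in⁴
  top flange: d = 15.15 in → contributes +688.63 in⁴
Total I = 964.532 in⁴.

I_base ≈ 964.53 in⁴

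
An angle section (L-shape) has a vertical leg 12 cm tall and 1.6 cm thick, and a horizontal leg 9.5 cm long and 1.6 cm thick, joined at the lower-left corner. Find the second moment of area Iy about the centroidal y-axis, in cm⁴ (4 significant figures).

Split into non-overlapping primitives; take the origin at the lower-left of the bounding box.
Vertical leg: 1.6 × 12, A = 19.2 cm², x = 0.8 cm, Ī = 4.096 cm⁴.
Horizontal leg (remainder): 7.9 × 1.6, A = 12.64 cm², x = 5.55 cm, Ī = 65.7385 cm⁴.
Centroid: x̄ = ΣA·x / ΣA = 2.68568 cm.
Transfer each piece to the centroidal y-axis using Ī + A·d² with d = x − 2.68568:
  vertical leg: d = -1.88568 cm → contributes +72.367 cm⁴
  horizontal leg (remainder): d = 2.86432 cm → contributes +169.441 cm⁴
Total I = 241.808 cm⁴.

Iy ≈ 241.8 cm⁴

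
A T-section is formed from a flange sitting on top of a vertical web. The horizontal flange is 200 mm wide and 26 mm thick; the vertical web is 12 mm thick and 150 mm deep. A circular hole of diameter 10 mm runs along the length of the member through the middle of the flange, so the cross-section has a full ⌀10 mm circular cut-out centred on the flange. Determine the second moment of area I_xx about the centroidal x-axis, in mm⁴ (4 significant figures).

I_xx ≈ 1.398 × 10⁷ mm⁴

Split into non-overlapping primitives; take the origin at the lower-left of the bounding box.
Flange: 200 × 26, A = 5 200 mm², y = 163 mm, Ī = 292 933 mm⁴.
Web: 12 × 150, A = 1 800 mm², y = 75 mm, Ī = 3 375 000 mm⁴.
Hole (subtracted): ⌀10, A = 78.5398 mm², y = 163 mm, Ī = 490.874 mm⁴.
Centroid: ȳ = ΣA·y / ΣA = 140.115 mm.
Transfer each piece to the centroidal x-axis using Ī + A·d² with d = y − 140.115:
  flange: d = 22.8853 mm → contributes +3 016 376 mm⁴
  web: d = -65.1147 mm → contributes +11 006 853 mm⁴
  hole: d = 22.8853 mm → contributes −41625.2 mm⁴
Total I = 13 981 604 mm⁴.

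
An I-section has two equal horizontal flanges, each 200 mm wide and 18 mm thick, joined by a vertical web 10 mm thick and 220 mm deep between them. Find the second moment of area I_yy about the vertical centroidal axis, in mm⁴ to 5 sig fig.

I_yy ≈ 2.4018 × 10⁷ mm⁴

Split into non-overlapping primitives; take the origin at the lower-left of the bounding box.
Bottom flange: 200 × 18, A = 3 600 mm², x = 100 mm, Ī = 12 000 000 mm⁴.
Web: 10 × 220, A = 2 200 mm², x = 100 mm, Ī = 18333.33 mm⁴.
Top flange: 200 × 18, A = 3 600 mm², x = 100 mm, Ī = 12 000 000 mm⁴.
By symmetry the centroid is at mid-width, x̄ = 100 mm.
All pieces are centred on the vertical centroidal axis, so I = ΣĪ = 24 018 333 mm⁴.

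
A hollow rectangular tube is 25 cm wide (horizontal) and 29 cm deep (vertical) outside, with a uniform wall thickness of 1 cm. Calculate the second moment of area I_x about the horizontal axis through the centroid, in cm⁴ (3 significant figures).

Split into non-overlapping primitives; take the origin at the lower-left of the bounding box.
Outer rectangle: 25 × 29, A = 725 cm², y = 14.5 cm, Ī = 50 810 cm⁴.
Inner void (subtracted): 23 × 27, A = 621 cm², y = 14.5 cm, Ī = 37 726 cm⁴.
By symmetry the centroid is at mid-height, ȳ = 14.5 cm.
All pieces are centred on the horizontal axis through the centroid, so I = ΣĪ (holes subtracted) = 13 085 cm⁴.

I_x ≈ 1.31 × 10⁴ cm⁴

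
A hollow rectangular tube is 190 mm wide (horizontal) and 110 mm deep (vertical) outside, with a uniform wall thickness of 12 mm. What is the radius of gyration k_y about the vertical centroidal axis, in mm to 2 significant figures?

Break the section into simple shapes (no overlaps), measuring from the bottom-left corner of the bounding box.
Outer rectangle: 190 × 110, A = 20 900 mm², x = 95 mm, Ī = 62 874 167 mm⁴.
Inner void (subtracted): 166 × 86, A = 14 276 mm², x = 95 mm, Ī = 32 782 455 mm⁴.
By symmetry the centroid is at mid-width, x̄ = 95 mm.
All pieces are centred on the vertical centroidal axis, so I = ΣĪ (holes subtracted) = 30 091 712 mm⁴.
Radius of gyration: k = √(I/A) = √(30 091 712 / 6 624) = 67.4 mm.

k_y ≈ 67 mm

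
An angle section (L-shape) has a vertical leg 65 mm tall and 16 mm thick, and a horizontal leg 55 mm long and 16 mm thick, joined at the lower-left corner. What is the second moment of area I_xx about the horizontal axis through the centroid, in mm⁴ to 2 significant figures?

I_xx ≈ 6.1 × 10⁵ mm⁴

Break the section into simple shapes (no overlaps), measuring from the bottom-left corner of the bounding box.
Vertical leg: 16 × 65, A = 1 040 mm², y = 32.5 mm, Ī = 366 167 mm⁴.
Horizontal leg (remainder): 39 × 16, A = 624 mm², y = 8 mm, Ī = 13 312 mm⁴.
Centroid: ȳ = ΣA·y / ΣA = 23.31 mm.
Transfer each piece to the horizontal axis through the centroid using Ī + A·d² with d = y − 23.31:
  vertical leg: d = 9.188 mm → contributes +453 953 mm⁴
  horizontal leg (remainder): d = -15.31 mm → contributes +159 623 mm⁴
Total I = 613 576 mm⁴.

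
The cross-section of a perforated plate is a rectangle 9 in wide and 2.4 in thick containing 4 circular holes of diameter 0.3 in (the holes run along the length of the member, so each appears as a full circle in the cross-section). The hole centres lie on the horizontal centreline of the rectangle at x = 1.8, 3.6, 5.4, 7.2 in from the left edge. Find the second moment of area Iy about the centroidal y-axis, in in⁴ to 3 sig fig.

Iy ≈ 145 in⁴

Split into non-overlapping primitives; take the origin at the lower-left of the bounding box.
Plate: 9 × 2.4, A = 21.6 in², x = 4.5 in, Ī = 145.8 in⁴.
Hole 1 (subtracted): ⌀0.3, A = 0.070686 in², x = 1.8 in, Ī = 0.00039761 in⁴.
Hole 2 (subtracted): ⌀0.3, A = 0.070686 in², x = 3.6 in, Ī = 0.00039761 in⁴.
Hole 3 (subtracted): ⌀0.3, A = 0.070686 in², x = 5.4 in, Ī = 0.00039761 in⁴.
Hole 4 (subtracted): ⌀0.3, A = 0.070686 in², x = 7.2 in, Ī = 0.00039761 in⁴.
By symmetry the centroid is at mid-width, x̄ = 4.5 in.
Transfer each piece to the centroidal y-axis using Ī + A·d² with d = x − 4.5:
  plate: d = 0 in → contributes +145.8 in⁴
  hole 1: d = -2.7 in → contributes −0.5157 in⁴
  hole 2: d = -0.9 in → contributes −0.057653 in⁴
  hole 3: d = 0.9 in → contributes −0.057653 in⁴
  hole 4: d = 2.7 in → contributes −0.5157 in⁴
Total I = 144.65 in⁴.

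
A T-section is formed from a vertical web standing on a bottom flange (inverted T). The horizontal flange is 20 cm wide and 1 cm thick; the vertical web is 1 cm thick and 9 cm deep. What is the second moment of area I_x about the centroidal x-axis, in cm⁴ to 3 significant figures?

I_x ≈ 218 cm⁴

Decompose the section into non-overlapping parts with the origin at the bottom-left of its bounding rectangle.
Flange: 20 × 1, A = 20 cm², y = 0.5 cm, Ī = 1.6667 cm⁴.
Web: 1 × 9, A = 9 cm², y = 5.5 cm, Ī = 60.75 cm⁴.
Centroid: ȳ = ΣA·y / ΣA = 2.0517 cm.
Transfer each piece to the centroidal x-axis using Ī + A·d² with d = y − 2.0517:
  flange: d = -1.5517 cm → contributes +49.824 cm⁴
  web: d = 3.4483 cm → contributes +167.77 cm⁴
Total I = 217.59 cm⁴.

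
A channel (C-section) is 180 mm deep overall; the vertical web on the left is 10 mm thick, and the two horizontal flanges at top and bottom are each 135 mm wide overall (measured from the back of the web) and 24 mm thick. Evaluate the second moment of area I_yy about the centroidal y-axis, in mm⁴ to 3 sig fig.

Break the section into simple shapes (no overlaps), measuring from the bottom-left corner of the bounding box.
Web: 10 × 180, A = 1 800 mm², x = 5 mm, Ī = 15 000 mm⁴.
Top flange (beyond web): 125 × 24, A = 3 000 mm², x = 72.5 mm, Ī = 3 906 250 mm⁴.
Bottom flange (beyond web): 125 × 24, A = 3 000 mm², x = 72.5 mm, Ī = 3 906 250 mm⁴.
Centroid: x̄ = ΣA·x / ΣA = 56.923 mm.
Transfer each piece to the centroidal y-axis using Ī + A·d² with d = x − 56.923:
  web: d = -51.923 mm → contributes +4 867 811 mm⁴
  top flange (beyond web): d = 15.577 mm → contributes +4 634 172 mm⁴
  bottom flange (beyond web): d = 15.577 mm → contributes +4 634 172 mm⁴
Total I = 14 136 154 mm⁴.

I_yy ≈ 1.41 × 10⁷ mm⁴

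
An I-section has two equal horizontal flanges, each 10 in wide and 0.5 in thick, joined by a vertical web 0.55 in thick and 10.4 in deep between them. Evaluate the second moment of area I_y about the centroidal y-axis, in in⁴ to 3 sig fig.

Break the section into simple shapes (no overlaps), measuring from the bottom-left corner of the bounding box.
Bottom flange: 10 × 0.5, A = 5 in², x = 5 in, Ī = 41.667 in⁴.
Web: 0.55 × 10.4, A = 5.72 in², x = 5 in, Ī = 0.14419 in⁴.
Top flange: 10 × 0.5, A = 5 in², x = 5 in, Ī = 41.667 in⁴.
By symmetry the centroid is at mid-width, x̄ = 5 in.
All pieces are centred on the centroidal y-axis, so I = ΣĪ = 83.478 in⁴.

I_y ≈ 83.5 in⁴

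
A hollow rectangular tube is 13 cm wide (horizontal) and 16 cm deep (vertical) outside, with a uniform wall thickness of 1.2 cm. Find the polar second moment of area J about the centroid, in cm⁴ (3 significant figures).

J ≈ 3790 cm⁴

Break the section into simple shapes (no overlaps), measuring from the bottom-left corner of the bounding box.
Outer rectangle: 13 × 16, A = 208 cm², y = 8 cm, Ī = 4437.3 cm⁴.
Inner void (subtracted): 10.6 × 13.6, A = 144.16 cm², y = 8 cm, Ī = 2 222 cm⁴.
By symmetry the centroid is at mid-height, ȳ = 8 cm.
All pieces are centred on the centroidal x-axis, so I = ΣĪ (holes subtracted) = 2215.3 cm⁴.
Repeating about the centroidal y-axis gives I_y = 1579.5 cm⁴.
Polar second moment: J = I_x + I_y = 3794.9 cm⁴.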